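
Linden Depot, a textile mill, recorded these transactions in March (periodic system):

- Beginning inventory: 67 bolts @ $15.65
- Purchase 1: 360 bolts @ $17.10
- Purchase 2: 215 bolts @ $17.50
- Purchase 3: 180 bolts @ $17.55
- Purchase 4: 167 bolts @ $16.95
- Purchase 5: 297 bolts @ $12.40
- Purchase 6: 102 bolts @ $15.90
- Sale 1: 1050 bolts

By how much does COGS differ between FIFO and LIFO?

$1,134.45

FIFO COGS: 67 @ $15.65 + 360 @ $17.10 + 215 @ $17.50 + 180 @ $17.55 + 167 @ $16.95 + 61 @ $12.40 = $17,713.10
LIFO COGS: 102 @ $15.90 + 297 @ $12.40 + 167 @ $16.95 + 180 @ $17.55 + 215 @ $17.50 + 89 @ $17.10 = $16,578.65
Difference = |$17,713.10 − $16,578.65| = $1,134.45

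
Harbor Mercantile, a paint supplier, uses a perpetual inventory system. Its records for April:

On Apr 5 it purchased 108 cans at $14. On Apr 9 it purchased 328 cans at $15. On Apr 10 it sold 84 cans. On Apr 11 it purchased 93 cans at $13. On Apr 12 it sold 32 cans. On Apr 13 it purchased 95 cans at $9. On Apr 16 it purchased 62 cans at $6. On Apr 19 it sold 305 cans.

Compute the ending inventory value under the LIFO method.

Apr 10, 84 sold [LIFO — newest first]: 84 @ $15 = $1,260
Apr 12, 32 sold [LIFO — newest first]: 32 @ $13 = $416
Apr 19, 305 sold [LIFO — newest first]: 62 @ $6 + 95 @ $9 + 61 @ $13 + 87 @ $15 = $3,325
Total COGS = $1,260 + $416 + $3,325 = $5,001
Ending inventory: 108 @ $14 + 157 @ $15 = $3,867
Check: goods available $8,868 = COGS $5,001 + ending $3,867

Ending inventory = $3,867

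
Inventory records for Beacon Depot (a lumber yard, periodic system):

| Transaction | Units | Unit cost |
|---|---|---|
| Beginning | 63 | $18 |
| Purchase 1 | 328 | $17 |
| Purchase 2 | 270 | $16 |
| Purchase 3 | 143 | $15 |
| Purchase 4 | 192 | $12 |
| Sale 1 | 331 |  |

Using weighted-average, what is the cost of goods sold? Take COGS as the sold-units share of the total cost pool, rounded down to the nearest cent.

Sale 1, sell 331: 331/996 × $15,479.00 → $5,144.12
Ending inventory (cost pool remaining) = $10,334.88
Check: goods available $15,479.00 = COGS $5,144.12 + ending $10,334.88

COGS = $5,144.12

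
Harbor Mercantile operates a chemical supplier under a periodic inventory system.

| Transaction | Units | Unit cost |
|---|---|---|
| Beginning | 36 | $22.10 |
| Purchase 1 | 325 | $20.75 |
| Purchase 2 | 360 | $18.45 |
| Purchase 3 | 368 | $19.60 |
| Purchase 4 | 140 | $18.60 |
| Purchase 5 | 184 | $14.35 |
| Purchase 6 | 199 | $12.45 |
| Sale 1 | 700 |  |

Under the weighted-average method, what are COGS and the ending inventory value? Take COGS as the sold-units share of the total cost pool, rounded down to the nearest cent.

Sale 1, sell 700: 700/1612 × $29,116.10 → $12,643.46
Ending inventory (cost pool remaining) = $16,472.64

COGS = $12,643.46; ending inventory = $16,472.64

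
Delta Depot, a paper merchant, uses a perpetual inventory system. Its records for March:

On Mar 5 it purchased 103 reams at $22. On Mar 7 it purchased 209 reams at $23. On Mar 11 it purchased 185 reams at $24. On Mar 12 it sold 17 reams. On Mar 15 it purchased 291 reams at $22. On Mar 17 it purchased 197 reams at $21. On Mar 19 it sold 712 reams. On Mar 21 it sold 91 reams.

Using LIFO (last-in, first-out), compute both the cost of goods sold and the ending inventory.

Mar 12, 17 sold [LIFO — newest first]: 17 @ $24 = $408
Mar 19, 712 sold [LIFO — newest first]: 197 @ $21 + 291 @ $22 + 168 @ $24 + 56 @ $23 = $15,859
Mar 21, 91 sold [LIFO — newest first]: 91 @ $23 = $2,093
Total COGS = $408 + $15,859 + $2,093 = $18,360
Ending inventory: 103 @ $22 + 62 @ $23 = $3,692

COGS = $18,360; ending inventory = $3,692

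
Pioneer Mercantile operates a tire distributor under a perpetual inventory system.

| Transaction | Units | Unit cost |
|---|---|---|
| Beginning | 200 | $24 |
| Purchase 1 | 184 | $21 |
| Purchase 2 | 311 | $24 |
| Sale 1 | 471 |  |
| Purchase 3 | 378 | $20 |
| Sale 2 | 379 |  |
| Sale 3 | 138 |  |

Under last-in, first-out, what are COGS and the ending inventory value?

Sale 1 (471) [LIFO — newest first]: 311 @ $24 + 160 @ $21 = $10,824
Sale 2 (379) [LIFO — newest first]: 378 @ $20 + 1 @ $21 = $7,581
Sale 3 (138) [LIFO — newest first]: 23 @ $21 + 115 @ $24 = $3,243
Total COGS = $10,824 + $7,581 + $3,243 = $21,648
Ending inventory: 85 @ $24 = $2,040

COGS = $21,648; ending inventory = $2,040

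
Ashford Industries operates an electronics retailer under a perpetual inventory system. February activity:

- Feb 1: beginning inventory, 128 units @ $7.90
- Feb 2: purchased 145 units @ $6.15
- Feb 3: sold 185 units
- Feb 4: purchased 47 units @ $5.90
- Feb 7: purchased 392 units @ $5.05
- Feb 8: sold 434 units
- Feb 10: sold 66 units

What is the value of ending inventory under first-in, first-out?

Ending inventory = $136.35

Feb 3, 185 sold [FIFO — oldest first]: 128 @ $7.90 + 57 @ $6.15 = $1,361.75
Feb 8, 434 sold [FIFO — oldest first]: 88 @ $6.15 + 47 @ $5.90 + 299 @ $5.05 = $2,328.45
Feb 10, 66 sold [FIFO — oldest first]: 66 @ $5.05 = $333.30
Total COGS = $1,361.75 + $2,328.45 + $333.30 = $4,023.50
Ending inventory: 27 @ $5.05 = $136.35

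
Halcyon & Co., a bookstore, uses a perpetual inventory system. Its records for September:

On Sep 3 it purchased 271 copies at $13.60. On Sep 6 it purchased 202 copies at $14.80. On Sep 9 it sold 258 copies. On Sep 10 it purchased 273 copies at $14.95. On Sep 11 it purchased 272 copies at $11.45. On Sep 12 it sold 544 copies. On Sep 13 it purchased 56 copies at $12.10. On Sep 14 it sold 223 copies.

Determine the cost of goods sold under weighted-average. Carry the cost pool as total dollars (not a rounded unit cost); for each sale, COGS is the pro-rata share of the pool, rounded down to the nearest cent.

COGS = $13,902.71

After Sep 3: 271 on hand, pool $3,685.60 (≈ $13.6000 each)
After Sep 6: 473 on hand, pool $6,675.20 (≈ $14.1125 each)
Sep 9, sell 258: 258/473 × $6,675.20 → $3,641.01
After Sep 10: 488 on hand, pool $7,115.54 (≈ $14.5810 each)
After Sep 11: 760 on hand, pool $10,229.94 (≈ $13.4604 each)
Sep 12, sell 544: 544/760 × $10,229.94 → $7,322.48
After Sep 13: 272 on hand, pool $3,585.06 (≈ $13.1804 each)
Sep 14, sell 223: 223/272 × $3,585.06 → $2,939.22
Total COGS = $3,641.01 + $7,322.48 + $2,939.22 = $13,902.71
Ending inventory (cost pool remaining) = $645.84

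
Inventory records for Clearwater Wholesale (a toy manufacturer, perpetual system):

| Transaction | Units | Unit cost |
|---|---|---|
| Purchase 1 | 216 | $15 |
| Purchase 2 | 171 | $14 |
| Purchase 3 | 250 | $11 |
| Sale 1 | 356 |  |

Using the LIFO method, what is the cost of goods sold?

Sale 1 (356) [LIFO — newest first]: 250 @ $11 + 106 @ $14 = $4,234
Ending inventory: 216 @ $15 + 65 @ $14 = $4,150
Check: goods available $8,384 = COGS $4,234 + ending $4,150

COGS = $4,234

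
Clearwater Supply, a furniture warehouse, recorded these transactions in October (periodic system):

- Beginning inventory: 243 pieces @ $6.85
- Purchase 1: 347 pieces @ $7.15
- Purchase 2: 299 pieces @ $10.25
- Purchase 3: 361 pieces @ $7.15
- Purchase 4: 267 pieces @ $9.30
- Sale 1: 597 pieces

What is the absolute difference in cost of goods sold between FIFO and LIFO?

$625.25

FIFO COGS: 243 @ $6.85 + 347 @ $7.15 + 7 @ $10.25 = $4,217.35
LIFO COGS: 267 @ $9.30 + 330 @ $7.15 = $4,842.60
Difference = |$4,217.35 − $4,842.60| = $625.25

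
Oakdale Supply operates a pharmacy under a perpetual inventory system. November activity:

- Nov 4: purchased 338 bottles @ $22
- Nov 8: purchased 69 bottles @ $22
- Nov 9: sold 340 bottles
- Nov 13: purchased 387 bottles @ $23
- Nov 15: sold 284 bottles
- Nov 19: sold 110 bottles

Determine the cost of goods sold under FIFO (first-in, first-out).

Nov 9, 340 sold [FIFO — oldest first]: 338 @ $22 + 2 @ $22 = $7,480
Nov 15, 284 sold [FIFO — oldest first]: 67 @ $22 + 217 @ $23 = $6,465
Nov 19, 110 sold [FIFO — oldest first]: 110 @ $23 = $2,530
Total COGS = $7,480 + $6,465 + $2,530 = $16,475
Ending inventory: 60 @ $23 = $1,380

COGS = $16,475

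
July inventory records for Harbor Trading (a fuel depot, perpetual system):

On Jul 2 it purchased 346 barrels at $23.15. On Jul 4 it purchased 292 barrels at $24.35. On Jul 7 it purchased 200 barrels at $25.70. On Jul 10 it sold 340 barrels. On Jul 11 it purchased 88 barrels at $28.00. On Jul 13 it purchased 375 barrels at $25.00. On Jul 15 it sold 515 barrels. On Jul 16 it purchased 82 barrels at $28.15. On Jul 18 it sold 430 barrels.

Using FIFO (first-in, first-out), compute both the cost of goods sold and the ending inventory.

COGS = $31,699.10; ending inventory = $2,708.30

Jul 10, 340 sold [FIFO — oldest first]: 340 @ $23.15 = $7,871.00
Jul 15, 515 sold [FIFO — oldest first]: 6 @ $23.15 + 292 @ $24.35 + 200 @ $25.70 + 17 @ $28.00 = $12,865.10
Jul 18, 430 sold [FIFO — oldest first]: 71 @ $28.00 + 359 @ $25.00 = $10,963.00
Total COGS = $7,871.00 + $12,865.10 + $10,963.00 = $31,699.10
Ending inventory: 16 @ $25.00 + 82 @ $28.15 = $2,708.30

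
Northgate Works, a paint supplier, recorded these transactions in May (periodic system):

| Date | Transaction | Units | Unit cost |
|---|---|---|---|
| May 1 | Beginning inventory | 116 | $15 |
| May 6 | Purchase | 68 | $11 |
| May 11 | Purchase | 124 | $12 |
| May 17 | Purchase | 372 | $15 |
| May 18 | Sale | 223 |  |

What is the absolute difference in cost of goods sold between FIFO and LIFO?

FIFO COGS: 116 @ $15 + 68 @ $11 + 39 @ $12 = $2,956
LIFO COGS: 223 @ $15 = $3,345
Difference = |$2,956 − $3,345| = $389

$389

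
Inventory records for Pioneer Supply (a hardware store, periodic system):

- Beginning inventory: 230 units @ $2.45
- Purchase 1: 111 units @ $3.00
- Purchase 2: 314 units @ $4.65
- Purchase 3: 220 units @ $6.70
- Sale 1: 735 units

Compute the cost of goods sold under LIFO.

COGS = $3,487.60

Sale 1 (735) [LIFO — newest first]: 220 @ $6.70 + 314 @ $4.65 + 111 @ $3.00 + 90 @ $2.45 = $3,487.60
Ending inventory: 140 @ $2.45 = $343.00
Check: goods available $3,830.60 = COGS $3,487.60 + ending $343.00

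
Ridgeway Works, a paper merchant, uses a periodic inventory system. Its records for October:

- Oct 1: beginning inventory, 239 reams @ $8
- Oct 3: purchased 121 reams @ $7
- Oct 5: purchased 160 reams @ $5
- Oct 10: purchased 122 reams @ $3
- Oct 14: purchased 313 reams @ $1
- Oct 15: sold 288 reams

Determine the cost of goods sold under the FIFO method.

Oct 15, 288 sold [FIFO — oldest first]: 239 @ $8 + 49 @ $7 = $2,255
Ending inventory: 72 @ $7 + 160 @ $5 + 122 @ $3 + 313 @ $1 = $1,983
Check: goods available $4,238 = COGS $2,255 + ending $1,983

COGS = $2,255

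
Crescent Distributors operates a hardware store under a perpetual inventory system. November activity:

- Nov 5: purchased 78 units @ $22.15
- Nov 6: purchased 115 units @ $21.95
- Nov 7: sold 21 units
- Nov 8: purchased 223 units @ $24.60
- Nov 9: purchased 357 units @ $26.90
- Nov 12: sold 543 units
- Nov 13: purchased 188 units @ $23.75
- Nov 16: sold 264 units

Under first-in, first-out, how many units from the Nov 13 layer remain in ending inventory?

Nov 7, 21 sold [FIFO — oldest first]: 21 @ $22.15 = $465.15
Nov 12, 543 sold [FIFO — oldest first]: 57 @ $22.15 + 115 @ $21.95 + 223 @ $24.60 + 148 @ $26.90 = $13,253.80
Nov 16, 264 sold [FIFO — oldest first]: 209 @ $26.90 + 55 @ $23.75 = $6,928.35
Total COGS = $465.15 + $13,253.80 + $6,928.35 = $20,647.30
Ending inventory: 133 @ $23.75 = $3,158.75
Check: goods available $23,806.05 = COGS $20,647.30 + ending $3,158.75

133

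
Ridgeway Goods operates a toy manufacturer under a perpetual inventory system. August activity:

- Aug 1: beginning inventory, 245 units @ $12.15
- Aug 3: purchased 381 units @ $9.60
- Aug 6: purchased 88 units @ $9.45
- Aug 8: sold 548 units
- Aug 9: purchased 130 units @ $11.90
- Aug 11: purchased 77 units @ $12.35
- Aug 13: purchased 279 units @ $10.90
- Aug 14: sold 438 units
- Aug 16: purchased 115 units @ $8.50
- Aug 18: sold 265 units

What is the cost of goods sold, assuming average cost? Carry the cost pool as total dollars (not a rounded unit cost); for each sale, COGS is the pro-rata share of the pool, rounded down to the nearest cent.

After Aug 1: 245 on hand, pool $2,976.75 (≈ $12.1500 each)
After Aug 3: 626 on hand, pool $6,634.35 (≈ $10.5980 each)
After Aug 6: 714 on hand, pool $7,465.95 (≈ $10.4565 each)
Aug 8, sell 548: 548/714 × $7,465.95 → $5,730.16
After Aug 9: 296 on hand, pool $3,282.79 (≈ $11.0905 each)
After Aug 11: 373 on hand, pool $4,233.74 (≈ $11.3505 each)
After Aug 13: 652 on hand, pool $7,274.84 (≈ $11.1577 each)
Aug 14, sell 438: 438/652 × $7,274.84 → $4,887.08
After Aug 16: 329 on hand, pool $3,365.26 (≈ $10.2288 each)
Aug 18, sell 265: 265/329 × $3,365.26 → $2,710.61
Total COGS = $5,730.16 + $4,887.08 + $2,710.61 = $13,327.85
Ending inventory (cost pool remaining) = $654.65

COGS = $13,327.85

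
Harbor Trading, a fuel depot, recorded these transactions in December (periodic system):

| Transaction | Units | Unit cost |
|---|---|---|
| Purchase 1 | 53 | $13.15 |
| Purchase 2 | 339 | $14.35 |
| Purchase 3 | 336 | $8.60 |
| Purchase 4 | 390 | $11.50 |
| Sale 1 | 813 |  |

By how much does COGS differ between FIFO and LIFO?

$805.65

FIFO COGS: 53 @ $13.15 + 339 @ $14.35 + 336 @ $8.60 + 85 @ $11.50 = $9,428.70
LIFO COGS: 390 @ $11.50 + 336 @ $8.60 + 87 @ $14.35 = $8,623.05
Difference = |$9,428.70 − $8,623.05| = $805.65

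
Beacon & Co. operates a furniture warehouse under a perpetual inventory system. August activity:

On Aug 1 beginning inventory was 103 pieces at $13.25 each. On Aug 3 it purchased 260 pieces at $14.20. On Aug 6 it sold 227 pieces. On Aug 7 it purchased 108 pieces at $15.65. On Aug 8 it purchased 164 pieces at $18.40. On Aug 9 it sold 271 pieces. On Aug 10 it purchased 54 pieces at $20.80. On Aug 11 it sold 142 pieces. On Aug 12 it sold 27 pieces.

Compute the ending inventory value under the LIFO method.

Ending inventory = $291.50

Aug 6, 227 sold [LIFO — newest first]: 227 @ $14.20 = $3,223.40
Aug 9, 271 sold [LIFO — newest first]: 164 @ $18.40 + 107 @ $15.65 = $4,692.15
Aug 11, 142 sold [LIFO — newest first]: 54 @ $20.80 + 1 @ $15.65 + 33 @ $14.20 + 54 @ $13.25 = $2,322.95
Aug 12, 27 sold [LIFO — newest first]: 27 @ $13.25 = $357.75
Total COGS = $3,223.40 + $4,692.15 + $2,322.95 + $357.75 = $10,596.25
Ending inventory: 22 @ $13.25 = $291.50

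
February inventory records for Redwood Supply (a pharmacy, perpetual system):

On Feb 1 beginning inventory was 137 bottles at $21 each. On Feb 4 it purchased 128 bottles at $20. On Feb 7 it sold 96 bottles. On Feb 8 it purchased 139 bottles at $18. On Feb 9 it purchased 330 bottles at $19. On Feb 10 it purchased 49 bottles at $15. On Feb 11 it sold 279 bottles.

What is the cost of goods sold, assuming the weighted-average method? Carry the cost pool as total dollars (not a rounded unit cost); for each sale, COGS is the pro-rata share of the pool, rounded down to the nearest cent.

After Feb 1: 137 on hand, pool $2,877.00 (≈ $21.0000 each)
After Feb 4: 265 on hand, pool $5,437.00 (≈ $20.5170 each)
Feb 7, sell 96: 96/265 × $5,437.00 → $1,969.63
After Feb 8: 308 on hand, pool $5,969.37 (≈ $19.3811 each)
After Feb 9: 638 on hand, pool $12,239.37 (≈ $19.1840 each)
After Feb 10: 687 on hand, pool $12,974.37 (≈ $18.8855 each)
Feb 11, sell 279: 279/687 × $12,974.37 → $5,269.06
Total COGS = $1,969.63 + $5,269.06 = $7,238.69
Ending inventory (cost pool remaining) = $7,705.31

COGS = $7,238.69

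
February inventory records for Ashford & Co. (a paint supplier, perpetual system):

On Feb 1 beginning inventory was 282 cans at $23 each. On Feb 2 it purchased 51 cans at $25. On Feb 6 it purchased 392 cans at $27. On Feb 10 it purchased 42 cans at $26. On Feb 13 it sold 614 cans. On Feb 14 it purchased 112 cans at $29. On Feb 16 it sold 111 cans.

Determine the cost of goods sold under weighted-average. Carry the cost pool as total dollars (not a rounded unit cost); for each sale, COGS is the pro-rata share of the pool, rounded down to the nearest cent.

After Feb 1: 282 on hand, pool $6,486.00 (≈ $23.0000 each)
After Feb 2: 333 on hand, pool $7,761.00 (≈ $23.3063 each)
After Feb 6: 725 on hand, pool $18,345.00 (≈ $25.3034 each)
After Feb 10: 767 on hand, pool $19,437.00 (≈ $25.3416 each)
Feb 13, sell 614: 614/767 × $19,437.00 → $15,559.73
After Feb 14: 265 on hand, pool $7,125.27 (≈ $26.8878 each)
Feb 16, sell 111: 111/265 × $7,125.27 → $2,984.54
Total COGS = $15,559.73 + $2,984.54 = $18,544.27
Ending inventory (cost pool remaining) = $4,140.73

COGS = $18,544.27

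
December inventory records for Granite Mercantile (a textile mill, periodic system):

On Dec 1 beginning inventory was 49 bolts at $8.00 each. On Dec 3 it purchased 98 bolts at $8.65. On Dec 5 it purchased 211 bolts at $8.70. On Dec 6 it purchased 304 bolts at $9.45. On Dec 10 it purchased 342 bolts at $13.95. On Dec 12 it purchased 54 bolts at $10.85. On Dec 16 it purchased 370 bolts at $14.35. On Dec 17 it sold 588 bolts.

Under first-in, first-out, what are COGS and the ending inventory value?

COGS = $5,248.90; ending inventory = $11,365.60

Dec 17, 588 sold [FIFO — oldest first]: 49 @ $8.00 + 98 @ $8.65 + 211 @ $8.70 + 230 @ $9.45 = $5,248.90
Ending inventory: 74 @ $9.45 + 342 @ $13.95 + 54 @ $10.85 + 370 @ $14.35 = $11,365.60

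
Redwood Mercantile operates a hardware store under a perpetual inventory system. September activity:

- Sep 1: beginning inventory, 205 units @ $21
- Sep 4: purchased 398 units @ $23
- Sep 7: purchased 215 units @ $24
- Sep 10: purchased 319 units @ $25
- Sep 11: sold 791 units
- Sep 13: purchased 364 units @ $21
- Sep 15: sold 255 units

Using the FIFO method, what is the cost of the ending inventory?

Ending inventory = $9,919

Sep 11, 791 sold [FIFO — oldest first]: 205 @ $21 + 398 @ $23 + 188 @ $24 = $17,971
Sep 15, 255 sold [FIFO — oldest first]: 27 @ $24 + 228 @ $25 = $6,348
Total COGS = $17,971 + $6,348 = $24,319
Ending inventory: 91 @ $25 + 364 @ $21 = $9,919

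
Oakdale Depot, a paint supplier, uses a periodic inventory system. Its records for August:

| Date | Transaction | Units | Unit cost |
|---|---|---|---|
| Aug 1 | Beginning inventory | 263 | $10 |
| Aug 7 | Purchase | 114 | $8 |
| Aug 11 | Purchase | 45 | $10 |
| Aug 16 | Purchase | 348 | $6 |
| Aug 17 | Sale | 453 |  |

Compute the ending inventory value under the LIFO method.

Aug 17, 453 sold [LIFO — newest first]: 348 @ $6 + 45 @ $10 + 60 @ $8 = $3,018
Ending inventory: 263 @ $10 + 54 @ $8 = $3,062

Ending inventory = $3,062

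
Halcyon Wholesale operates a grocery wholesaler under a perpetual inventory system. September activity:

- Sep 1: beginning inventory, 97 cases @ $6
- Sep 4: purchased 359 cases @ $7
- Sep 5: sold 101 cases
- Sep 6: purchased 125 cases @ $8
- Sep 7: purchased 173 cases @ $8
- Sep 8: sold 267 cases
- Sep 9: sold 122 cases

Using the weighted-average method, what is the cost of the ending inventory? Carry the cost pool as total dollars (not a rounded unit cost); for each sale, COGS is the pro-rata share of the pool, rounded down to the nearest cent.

Ending inventory = $1,937.96

After Sep 1: 97 on hand, pool $582.00 (≈ $6.0000 each)
After Sep 4: 456 on hand, pool $3,095.00 (≈ $6.7873 each)
Sep 5, sell 101: 101/456 × $3,095.00 → $685.51
After Sep 6: 480 on hand, pool $3,409.49 (≈ $7.1031 each)
After Sep 7: 653 on hand, pool $4,793.49 (≈ $7.3407 each)
Sep 8, sell 267: 267/653 × $4,793.49 → $1,959.97
Sep 9, sell 122: 122/386 × $2,833.52 → $895.56
Total COGS = $685.51 + $1,959.97 + $895.56 = $3,541.04
Ending inventory (cost pool remaining) = $1,937.96
Check: goods available $5,479.00 = COGS $3,541.04 + ending $1,937.96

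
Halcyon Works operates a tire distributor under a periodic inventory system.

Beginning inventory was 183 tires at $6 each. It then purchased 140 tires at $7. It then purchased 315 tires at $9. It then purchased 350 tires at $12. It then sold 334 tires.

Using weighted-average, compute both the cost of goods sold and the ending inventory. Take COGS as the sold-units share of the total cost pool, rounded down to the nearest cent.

COGS = $3,080.71; ending inventory = $6,032.29

Sale 1, sell 334: 334/988 × $9,113.00 → $3,080.71
Ending inventory (cost pool remaining) = $6,032.29
Check: goods available $9,113.00 = COGS $3,080.71 + ending $6,032.29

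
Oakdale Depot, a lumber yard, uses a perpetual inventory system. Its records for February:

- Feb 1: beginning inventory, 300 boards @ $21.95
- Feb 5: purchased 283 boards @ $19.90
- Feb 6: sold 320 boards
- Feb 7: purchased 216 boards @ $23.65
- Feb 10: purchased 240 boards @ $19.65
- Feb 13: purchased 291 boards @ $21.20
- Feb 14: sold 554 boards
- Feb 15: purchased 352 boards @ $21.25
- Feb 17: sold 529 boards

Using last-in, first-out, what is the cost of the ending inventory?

Ending inventory = $6,151.25

Feb 6, 320 sold [LIFO — newest first]: 283 @ $19.90 + 37 @ $21.95 = $6,443.85
Feb 14, 554 sold [LIFO — newest first]: 291 @ $21.20 + 240 @ $19.65 + 23 @ $23.65 = $11,429.15
Feb 17, 529 sold [LIFO — newest first]: 352 @ $21.25 + 177 @ $23.65 = $11,666.05
Total COGS = $6,443.85 + $11,429.15 + $11,666.05 = $29,539.05
Ending inventory: 263 @ $21.95 + 16 @ $23.65 = $6,151.25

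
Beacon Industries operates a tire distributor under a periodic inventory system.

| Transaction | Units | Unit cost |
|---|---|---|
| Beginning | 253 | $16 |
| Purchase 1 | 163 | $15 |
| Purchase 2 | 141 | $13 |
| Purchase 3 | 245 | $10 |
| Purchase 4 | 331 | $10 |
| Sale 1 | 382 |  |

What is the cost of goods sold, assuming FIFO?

Sale 1 (382) [FIFO — oldest first]: 253 @ $16 + 129 @ $15 = $5,983
Ending inventory: 34 @ $15 + 141 @ $13 + 245 @ $10 + 331 @ $10 = $8,103
Check: goods available $14,086 = COGS $5,983 + ending $8,103

COGS = $5,983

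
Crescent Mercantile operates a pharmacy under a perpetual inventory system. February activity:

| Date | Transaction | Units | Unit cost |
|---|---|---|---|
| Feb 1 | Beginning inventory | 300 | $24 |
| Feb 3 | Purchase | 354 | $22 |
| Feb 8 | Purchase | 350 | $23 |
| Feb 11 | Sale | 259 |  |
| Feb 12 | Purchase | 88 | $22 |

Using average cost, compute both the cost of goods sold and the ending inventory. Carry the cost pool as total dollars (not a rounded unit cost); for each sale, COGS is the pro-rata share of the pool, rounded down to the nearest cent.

After Feb 1: 300 on hand, pool $7,200.00 (≈ $24.0000 each)
After Feb 3: 654 on hand, pool $14,988.00 (≈ $22.9174 each)
After Feb 8: 1004 on hand, pool $23,038.00 (≈ $22.9462 each)
Feb 11, sell 259: 259/1004 × $23,038.00 → $5,943.06
After Feb 12: 833 on hand, pool $19,030.94 (≈ $22.8463 each)
Ending inventory (cost pool remaining) = $19,030.94

COGS = $5,943.06; ending inventory = $19,030.94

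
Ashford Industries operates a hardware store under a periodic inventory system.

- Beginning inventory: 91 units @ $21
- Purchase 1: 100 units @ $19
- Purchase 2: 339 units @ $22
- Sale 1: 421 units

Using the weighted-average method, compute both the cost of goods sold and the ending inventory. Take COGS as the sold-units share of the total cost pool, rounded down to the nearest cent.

Sale 1, sell 421: 421/530 × $11,269.00 → $8,951.41
Ending inventory (cost pool remaining) = $2,317.59
Check: goods available $11,269.00 = COGS $8,951.41 + ending $2,317.59

COGS = $8,951.41; ending inventory = $2,317.59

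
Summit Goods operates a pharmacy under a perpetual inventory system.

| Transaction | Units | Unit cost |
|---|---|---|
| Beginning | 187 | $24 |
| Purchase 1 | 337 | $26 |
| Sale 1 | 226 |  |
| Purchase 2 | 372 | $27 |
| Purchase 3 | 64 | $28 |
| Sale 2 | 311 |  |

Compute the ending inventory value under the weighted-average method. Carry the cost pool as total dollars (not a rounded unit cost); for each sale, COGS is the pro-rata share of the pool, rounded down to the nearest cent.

After Beginning: 187 on hand, pool $4,488.00 (≈ $24.0000 each)
After Purchase 1: 524 on hand, pool $13,250.00 (≈ $25.2863 each)
Sale 1, sell 226: 226/524 × $13,250.00 → $5,714.69
After Purchase 2: 670 on hand, pool $17,579.31 (≈ $26.2378 each)
After Purchase 3: 734 on hand, pool $19,371.31 (≈ $26.3914 each)
Sale 2, sell 311: 311/734 × $19,371.31 → $8,207.73
Total COGS = $5,714.69 + $8,207.73 = $13,922.42
Ending inventory (cost pool remaining) = $11,163.58
Check: goods available $25,086.00 = COGS $13,922.42 + ending $11,163.58

Ending inventory = $11,163.58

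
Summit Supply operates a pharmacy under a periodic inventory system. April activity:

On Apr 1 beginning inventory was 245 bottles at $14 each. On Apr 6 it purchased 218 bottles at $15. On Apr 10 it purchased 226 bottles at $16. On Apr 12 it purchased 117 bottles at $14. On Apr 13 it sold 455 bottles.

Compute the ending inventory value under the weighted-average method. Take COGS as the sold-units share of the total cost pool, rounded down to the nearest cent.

Ending inventory = $5,205.78

Apr 13, sell 455: 455/806 × $11,954.00 → $6,748.22
Ending inventory (cost pool remaining) = $5,205.78
Check: goods available $11,954.00 = COGS $6,748.22 + ending $5,205.78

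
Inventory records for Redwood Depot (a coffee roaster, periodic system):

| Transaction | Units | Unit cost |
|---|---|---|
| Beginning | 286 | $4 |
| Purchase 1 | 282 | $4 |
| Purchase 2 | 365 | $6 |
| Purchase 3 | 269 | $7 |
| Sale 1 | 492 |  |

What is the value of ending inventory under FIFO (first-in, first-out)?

Sale 1 (492) [FIFO — oldest first]: 286 @ $4 + 206 @ $4 = $1,968
Ending inventory: 76 @ $4 + 365 @ $6 + 269 @ $7 = $4,377

Ending inventory = $4,377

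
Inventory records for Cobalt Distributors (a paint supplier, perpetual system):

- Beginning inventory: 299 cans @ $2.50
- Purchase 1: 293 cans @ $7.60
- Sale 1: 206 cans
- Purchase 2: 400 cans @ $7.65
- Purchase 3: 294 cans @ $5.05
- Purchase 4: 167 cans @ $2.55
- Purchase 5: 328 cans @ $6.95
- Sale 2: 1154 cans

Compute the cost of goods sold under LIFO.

COGS = $8,548.00

Sale 1 (206) [LIFO — newest first]: 206 @ $7.60 = $1,565.60
Sale 2 (1154) [LIFO — newest first]: 328 @ $6.95 + 167 @ $2.55 + 294 @ $5.05 + 365 @ $7.65 = $6,982.40
Total COGS = $1,565.60 + $6,982.40 = $8,548.00
Ending inventory: 299 @ $2.50 + 87 @ $7.60 + 35 @ $7.65 = $1,676.45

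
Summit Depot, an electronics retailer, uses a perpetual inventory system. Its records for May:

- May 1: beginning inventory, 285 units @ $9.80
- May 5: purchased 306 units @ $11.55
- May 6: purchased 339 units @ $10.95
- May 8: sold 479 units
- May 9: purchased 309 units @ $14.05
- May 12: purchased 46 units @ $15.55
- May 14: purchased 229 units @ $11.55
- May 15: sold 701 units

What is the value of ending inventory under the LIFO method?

Ending inventory = $3,358.95

May 8, 479 sold [LIFO — newest first]: 339 @ $10.95 + 140 @ $11.55 = $5,329.05
May 15, 701 sold [LIFO — newest first]: 229 @ $11.55 + 46 @ $15.55 + 309 @ $14.05 + 117 @ $11.55 = $9,053.05
Total COGS = $5,329.05 + $9,053.05 = $14,382.10
Ending inventory: 285 @ $9.80 + 49 @ $11.55 = $3,358.95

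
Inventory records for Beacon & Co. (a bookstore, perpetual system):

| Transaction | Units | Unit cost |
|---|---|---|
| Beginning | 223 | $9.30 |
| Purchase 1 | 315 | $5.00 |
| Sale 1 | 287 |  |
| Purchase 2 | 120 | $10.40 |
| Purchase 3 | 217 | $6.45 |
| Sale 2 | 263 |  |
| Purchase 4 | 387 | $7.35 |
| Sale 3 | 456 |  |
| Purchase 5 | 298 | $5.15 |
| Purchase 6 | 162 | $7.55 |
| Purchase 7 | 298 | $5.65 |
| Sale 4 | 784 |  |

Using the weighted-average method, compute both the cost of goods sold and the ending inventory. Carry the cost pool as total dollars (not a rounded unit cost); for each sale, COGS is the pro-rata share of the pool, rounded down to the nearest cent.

After Beginning: 223 on hand, pool $2,073.90 (≈ $9.3000 each)
After Purchase 1: 538 on hand, pool $3,648.90 (≈ $6.7823 each)
Sale 1, sell 287: 287/538 × $3,648.90 → $1,946.53
After Purchase 2: 371 on hand, pool $2,950.37 (≈ $7.9525 each)
After Purchase 3: 588 on hand, pool $4,350.02 (≈ $7.3980 each)
Sale 2, sell 263: 263/588 × $4,350.02 → $1,945.67
After Purchase 4: 712 on hand, pool $5,248.80 (≈ $7.3719 each)
Sale 3, sell 456: 456/712 × $5,248.80 → $3,361.59
After Purchase 5: 554 on hand, pool $3,421.91 (≈ $6.1767 each)
After Purchase 6: 716 on hand, pool $4,645.01 (≈ $6.4874 each)
After Purchase 7: 1014 on hand, pool $6,328.71 (≈ $6.2413 each)
Sale 4, sell 784: 784/1014 × $6,328.71 → $4,893.20
Total COGS = $1,946.53 + $1,945.67 + $3,361.59 + $4,893.20 = $12,146.99
Ending inventory (cost pool remaining) = $1,435.51

COGS = $12,146.99; ending inventory = $1,435.51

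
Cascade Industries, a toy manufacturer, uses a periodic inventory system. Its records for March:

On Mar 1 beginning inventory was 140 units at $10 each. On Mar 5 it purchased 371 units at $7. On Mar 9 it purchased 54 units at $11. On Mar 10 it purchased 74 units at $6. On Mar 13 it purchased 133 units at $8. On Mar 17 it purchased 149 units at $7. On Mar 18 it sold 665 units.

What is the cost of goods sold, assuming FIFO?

COGS = $5,243

Mar 18, 665 sold [FIFO — oldest first]: 140 @ $10 + 371 @ $7 + 54 @ $11 + 74 @ $6 + 26 @ $8 = $5,243
Ending inventory: 107 @ $8 + 149 @ $7 = $1,899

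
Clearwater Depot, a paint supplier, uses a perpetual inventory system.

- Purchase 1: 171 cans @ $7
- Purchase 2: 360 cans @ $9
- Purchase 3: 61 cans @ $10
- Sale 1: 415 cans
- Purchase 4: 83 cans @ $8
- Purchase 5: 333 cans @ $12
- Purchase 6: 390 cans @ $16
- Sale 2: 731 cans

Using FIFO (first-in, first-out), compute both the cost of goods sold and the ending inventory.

COGS = $11,915; ending inventory = $4,032

Sale 1 (415) [FIFO — oldest first]: 171 @ $7 + 244 @ $9 = $3,393
Sale 2 (731) [FIFO — oldest first]: 116 @ $9 + 61 @ $10 + 83 @ $8 + 333 @ $12 + 138 @ $16 = $8,522
Total COGS = $3,393 + $8,522 = $11,915
Ending inventory: 252 @ $16 = $4,032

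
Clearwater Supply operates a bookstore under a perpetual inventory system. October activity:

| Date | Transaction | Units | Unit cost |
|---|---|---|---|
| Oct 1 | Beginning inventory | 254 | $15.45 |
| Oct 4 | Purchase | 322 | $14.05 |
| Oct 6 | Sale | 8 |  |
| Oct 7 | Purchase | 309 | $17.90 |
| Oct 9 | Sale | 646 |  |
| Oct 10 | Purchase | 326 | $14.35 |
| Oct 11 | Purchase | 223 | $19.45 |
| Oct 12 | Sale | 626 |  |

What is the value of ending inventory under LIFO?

Ending inventory = $2,379.30

Oct 6, 8 sold [LIFO — newest first]: 8 @ $14.05 = $112.40
Oct 9, 646 sold [LIFO — newest first]: 309 @ $17.90 + 314 @ $14.05 + 23 @ $15.45 = $10,298.15
Oct 12, 626 sold [LIFO — newest first]: 223 @ $19.45 + 326 @ $14.35 + 77 @ $15.45 = $10,205.10
Total COGS = $112.40 + $10,298.15 + $10,205.10 = $20,615.65
Ending inventory: 154 @ $15.45 = $2,379.30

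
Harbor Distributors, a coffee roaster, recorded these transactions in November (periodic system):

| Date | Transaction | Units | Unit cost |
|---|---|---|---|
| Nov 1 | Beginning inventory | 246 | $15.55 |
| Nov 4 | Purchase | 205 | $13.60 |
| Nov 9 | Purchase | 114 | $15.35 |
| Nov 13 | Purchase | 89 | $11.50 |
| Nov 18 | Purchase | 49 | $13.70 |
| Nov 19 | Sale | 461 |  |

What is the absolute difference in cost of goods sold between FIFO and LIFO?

$471.90

FIFO COGS: 246 @ $15.55 + 205 @ $13.60 + 10 @ $15.35 = $6,766.80
LIFO COGS: 49 @ $13.70 + 89 @ $11.50 + 114 @ $15.35 + 205 @ $13.60 + 4 @ $15.55 = $6,294.90
Difference = |$6,766.80 − $6,294.90| = $471.90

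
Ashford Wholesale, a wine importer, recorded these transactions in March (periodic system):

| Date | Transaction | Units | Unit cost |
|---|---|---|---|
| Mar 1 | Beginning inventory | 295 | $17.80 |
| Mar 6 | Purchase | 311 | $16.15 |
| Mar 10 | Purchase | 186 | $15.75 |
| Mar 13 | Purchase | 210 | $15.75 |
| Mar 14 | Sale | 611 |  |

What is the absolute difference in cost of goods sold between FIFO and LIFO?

FIFO COGS: 295 @ $17.80 + 311 @ $16.15 + 5 @ $15.75 = $10,352.40
LIFO COGS: 210 @ $15.75 + 186 @ $15.75 + 215 @ $16.15 = $9,709.25
Difference = |$10,352.40 − $9,709.25| = $643.15

$643.15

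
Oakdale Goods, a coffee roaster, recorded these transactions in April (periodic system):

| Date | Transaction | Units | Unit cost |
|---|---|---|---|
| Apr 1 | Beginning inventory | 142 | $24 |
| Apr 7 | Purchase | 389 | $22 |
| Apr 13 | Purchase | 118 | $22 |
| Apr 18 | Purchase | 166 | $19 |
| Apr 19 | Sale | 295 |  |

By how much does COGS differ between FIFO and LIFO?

$782

FIFO COGS: 142 @ $24 + 153 @ $22 = $6,774
LIFO COGS: 166 @ $19 + 118 @ $22 + 11 @ $22 = $5,992
Difference = |$6,774 − $5,992| = $782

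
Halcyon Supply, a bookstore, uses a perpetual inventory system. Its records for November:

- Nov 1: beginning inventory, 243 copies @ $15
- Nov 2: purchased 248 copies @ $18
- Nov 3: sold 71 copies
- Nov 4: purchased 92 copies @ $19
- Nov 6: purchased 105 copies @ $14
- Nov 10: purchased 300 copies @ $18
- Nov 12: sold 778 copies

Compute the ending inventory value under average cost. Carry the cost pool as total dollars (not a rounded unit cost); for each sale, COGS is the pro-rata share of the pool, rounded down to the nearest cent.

After Nov 1: 243 on hand, pool $3,645.00 (≈ $15.0000 each)
After Nov 2: 491 on hand, pool $8,109.00 (≈ $16.5153 each)
Nov 3, sell 71: 71/491 × $8,109.00 → $1,172.58
After Nov 4: 512 on hand, pool $8,684.42 (≈ $16.9618 each)
After Nov 6: 617 on hand, pool $10,154.42 (≈ $16.4577 each)
After Nov 10: 917 on hand, pool $15,554.42 (≈ $16.9623 each)
Nov 12, sell 778: 778/917 × $15,554.42 → $13,196.66
Total COGS = $1,172.58 + $13,196.66 = $14,369.24
Ending inventory (cost pool remaining) = $2,357.76

Ending inventory = $2,357.76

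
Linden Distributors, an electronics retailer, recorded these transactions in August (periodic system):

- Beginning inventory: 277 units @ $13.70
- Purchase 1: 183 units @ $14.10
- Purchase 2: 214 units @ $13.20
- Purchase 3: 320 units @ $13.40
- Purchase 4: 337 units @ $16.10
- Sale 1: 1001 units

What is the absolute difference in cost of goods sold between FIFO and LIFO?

$770.80

FIFO COGS: 277 @ $13.70 + 183 @ $14.10 + 214 @ $13.20 + 320 @ $13.40 + 7 @ $16.10 = $13,600.70
LIFO COGS: 337 @ $16.10 + 320 @ $13.40 + 214 @ $13.20 + 130 @ $14.10 = $14,371.50
Difference = |$13,600.70 − $14,371.50| = $770.80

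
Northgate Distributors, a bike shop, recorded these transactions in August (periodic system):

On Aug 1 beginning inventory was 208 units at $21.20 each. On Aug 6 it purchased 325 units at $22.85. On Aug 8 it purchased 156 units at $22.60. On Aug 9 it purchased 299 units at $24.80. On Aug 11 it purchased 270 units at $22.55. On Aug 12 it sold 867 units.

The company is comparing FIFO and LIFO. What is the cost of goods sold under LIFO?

COGS = $20,274.00

FIFO COGS: 208 @ $21.20 + 325 @ $22.85 + 156 @ $22.60 + 178 @ $24.80 = $19,775.85
LIFO COGS: 270 @ $22.55 + 299 @ $24.80 + 156 @ $22.60 + 142 @ $22.85 = $20,274.00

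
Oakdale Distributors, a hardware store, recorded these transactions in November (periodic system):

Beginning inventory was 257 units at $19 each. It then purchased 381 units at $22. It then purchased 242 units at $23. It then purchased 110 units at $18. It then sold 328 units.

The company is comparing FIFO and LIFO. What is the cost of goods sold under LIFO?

COGS = $6,994

FIFO COGS: 257 @ $19 + 71 @ $22 = $6,445
LIFO COGS: 110 @ $18 + 218 @ $23 = $6,994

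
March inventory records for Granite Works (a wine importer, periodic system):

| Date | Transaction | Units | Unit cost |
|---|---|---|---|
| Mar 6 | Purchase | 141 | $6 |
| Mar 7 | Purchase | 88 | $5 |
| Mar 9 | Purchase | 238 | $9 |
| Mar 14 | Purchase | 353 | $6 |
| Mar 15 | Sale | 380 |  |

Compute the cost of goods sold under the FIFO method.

Mar 15, 380 sold [FIFO — oldest first]: 141 @ $6 + 88 @ $5 + 151 @ $9 = $2,645
Ending inventory: 87 @ $9 + 353 @ $6 = $2,901
Check: goods available $5,546 = COGS $2,645 + ending $2,901

COGS = $2,645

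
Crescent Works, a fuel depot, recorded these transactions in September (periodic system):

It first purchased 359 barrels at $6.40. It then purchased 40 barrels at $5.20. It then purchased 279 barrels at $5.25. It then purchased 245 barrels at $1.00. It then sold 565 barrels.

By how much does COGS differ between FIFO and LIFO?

$1,452.95

FIFO COGS: 359 @ $6.40 + 40 @ $5.20 + 166 @ $5.25 = $3,377.10
LIFO COGS: 245 @ $1.00 + 279 @ $5.25 + 40 @ $5.20 + 1 @ $6.40 = $1,924.15
Difference = |$3,377.10 − $1,924.15| = $1,452.95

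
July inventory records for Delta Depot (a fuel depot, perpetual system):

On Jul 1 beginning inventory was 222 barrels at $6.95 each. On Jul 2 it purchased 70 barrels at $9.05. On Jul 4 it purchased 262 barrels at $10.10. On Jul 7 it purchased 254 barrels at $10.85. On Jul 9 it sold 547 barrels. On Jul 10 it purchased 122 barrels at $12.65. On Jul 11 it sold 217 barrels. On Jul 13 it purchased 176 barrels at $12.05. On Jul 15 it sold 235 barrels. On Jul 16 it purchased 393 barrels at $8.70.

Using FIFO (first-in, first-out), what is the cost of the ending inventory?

Ending inventory = $4,708.45

Jul 9, 547 sold [FIFO — oldest first]: 222 @ $6.95 + 70 @ $9.05 + 255 @ $10.10 = $4,751.90
Jul 11, 217 sold [FIFO — oldest first]: 7 @ $10.10 + 210 @ $10.85 = $2,349.20
Jul 15, 235 sold [FIFO — oldest first]: 44 @ $10.85 + 122 @ $12.65 + 69 @ $12.05 = $2,852.15
Total COGS = $4,751.90 + $2,349.20 + $2,852.15 = $9,953.25
Ending inventory: 107 @ $12.05 + 393 @ $8.70 = $4,708.45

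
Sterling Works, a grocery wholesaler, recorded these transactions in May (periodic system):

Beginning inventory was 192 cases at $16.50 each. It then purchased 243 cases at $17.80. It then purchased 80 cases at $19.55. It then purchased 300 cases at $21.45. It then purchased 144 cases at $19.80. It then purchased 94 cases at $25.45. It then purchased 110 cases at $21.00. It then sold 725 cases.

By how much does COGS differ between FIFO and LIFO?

FIFO COGS: 192 @ $16.50 + 243 @ $17.80 + 80 @ $19.55 + 210 @ $21.45 = $13,561.90
LIFO COGS: 110 @ $21.00 + 94 @ $25.45 + 144 @ $19.80 + 300 @ $21.45 + 77 @ $19.55 = $15,493.85
Difference = |$13,561.90 − $15,493.85| = $1,931.95

$1,931.95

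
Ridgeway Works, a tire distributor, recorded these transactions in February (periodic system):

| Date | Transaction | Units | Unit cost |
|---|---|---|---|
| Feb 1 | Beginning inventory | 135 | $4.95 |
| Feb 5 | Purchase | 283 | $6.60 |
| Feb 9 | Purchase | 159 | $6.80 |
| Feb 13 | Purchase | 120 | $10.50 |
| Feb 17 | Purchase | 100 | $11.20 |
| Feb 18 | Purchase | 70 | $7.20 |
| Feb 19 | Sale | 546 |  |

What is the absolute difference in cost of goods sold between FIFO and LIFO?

FIFO COGS: 135 @ $4.95 + 283 @ $6.60 + 128 @ $6.80 = $3,406.45
LIFO COGS: 70 @ $7.20 + 100 @ $11.20 + 120 @ $10.50 + 159 @ $6.80 + 97 @ $6.60 = $4,605.40
Difference = |$3,406.45 − $4,605.40| = $1,198.95

$1,198.95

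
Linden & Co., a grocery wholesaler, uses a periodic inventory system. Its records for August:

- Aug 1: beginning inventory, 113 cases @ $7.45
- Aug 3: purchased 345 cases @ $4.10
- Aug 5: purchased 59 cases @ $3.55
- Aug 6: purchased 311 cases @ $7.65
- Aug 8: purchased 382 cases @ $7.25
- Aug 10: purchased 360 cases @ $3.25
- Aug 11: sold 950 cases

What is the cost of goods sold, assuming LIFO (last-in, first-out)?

COGS = $5,530.70

Aug 11, 950 sold [LIFO — newest first]: 360 @ $3.25 + 382 @ $7.25 + 208 @ $7.65 = $5,530.70
Ending inventory: 113 @ $7.45 + 345 @ $4.10 + 59 @ $3.55 + 103 @ $7.65 = $3,253.75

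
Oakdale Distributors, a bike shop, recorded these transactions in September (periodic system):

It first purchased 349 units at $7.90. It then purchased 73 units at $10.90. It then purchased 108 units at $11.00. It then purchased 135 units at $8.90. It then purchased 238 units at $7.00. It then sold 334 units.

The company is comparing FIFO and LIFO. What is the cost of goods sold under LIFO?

COGS = $2,520.40

FIFO COGS: 334 @ $7.90 = $2,638.60
LIFO COGS: 238 @ $7.00 + 96 @ $8.90 = $2,520.40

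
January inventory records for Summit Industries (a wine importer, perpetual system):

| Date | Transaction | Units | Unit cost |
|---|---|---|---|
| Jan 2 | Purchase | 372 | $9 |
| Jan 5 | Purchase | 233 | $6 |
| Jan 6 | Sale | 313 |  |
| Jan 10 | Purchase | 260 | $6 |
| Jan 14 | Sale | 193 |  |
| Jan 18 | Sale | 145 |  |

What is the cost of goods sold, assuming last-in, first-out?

Jan 6, 313 sold [LIFO — newest first]: 233 @ $6 + 80 @ $9 = $2,118
Jan 14, 193 sold [LIFO — newest first]: 193 @ $6 = $1,158
Jan 18, 145 sold [LIFO — newest first]: 67 @ $6 + 78 @ $9 = $1,104
Total COGS = $2,118 + $1,158 + $1,104 = $4,380
Ending inventory: 214 @ $9 = $1,926

COGS = $4,380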